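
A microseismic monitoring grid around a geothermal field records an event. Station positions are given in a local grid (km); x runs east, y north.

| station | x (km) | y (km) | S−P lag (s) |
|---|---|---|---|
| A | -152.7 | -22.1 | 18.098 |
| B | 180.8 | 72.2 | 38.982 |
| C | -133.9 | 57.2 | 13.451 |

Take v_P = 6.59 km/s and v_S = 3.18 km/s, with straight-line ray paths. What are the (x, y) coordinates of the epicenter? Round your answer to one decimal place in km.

(-55.3, 31.6)

Distance from S−P lag: d = Δt · v_P v_S / (v_P − v_S) = Δt · (6.59·3.18)/(6.59−3.18) ≈ 6.1455·Δt.
So d_A = 111.22, d_B = 239.56, d_C = 82.66 km.
Circle about each station: (x + 152.7)² + (y + 22.1)² = 111.22²; (x − 180.8)² + (y − 72.2)² = 239.56²; (x + 133.9)² + (y − 57.2)² = 82.66².
Subtracting pairs of circle equations eliminates x²+y² and gives linear equations (the radical axes):
667.0 x + 188.6 y = -30923.33
37.6 x + 158.6 y = 2932.56
Solving the 2×2 system: x ≈ -55.3, y ≈ 31.6 km.
Check against A (with the unrounded x, y): √((x + 152.7)²+(y + 22.1)²) = 111.23 ≈ 111.22 km. ✓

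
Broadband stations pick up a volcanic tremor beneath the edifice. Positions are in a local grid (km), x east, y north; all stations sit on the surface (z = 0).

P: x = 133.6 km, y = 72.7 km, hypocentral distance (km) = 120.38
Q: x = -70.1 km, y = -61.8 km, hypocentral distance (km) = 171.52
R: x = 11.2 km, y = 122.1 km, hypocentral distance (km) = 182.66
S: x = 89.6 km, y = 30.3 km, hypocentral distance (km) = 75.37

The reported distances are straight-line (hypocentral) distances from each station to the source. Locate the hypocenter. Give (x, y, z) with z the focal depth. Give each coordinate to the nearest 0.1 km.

x ≈ 95.7 km, y ≈ -35.9 km, depth ≈ 35.5 km

Each station gives a sphere (x−x_i)² + (y−y_i)² + z² = d_i² (stations at z=0).
Subtracting the P sphere from Q and R: z² cancels, leaving linear equations in x and y:
-407.4 x − 269.0 y = -29328.77
-244.8 x + 98.8 y = -26973.73
Solving: x ≈ 95.696, y ≈ -35.903 km (keep extra digits for the depth step; rounded: 95.7, -35.9).
Then from the P sphere: z² = 120.38² − (x − 133.6)² − (y − 72.7)² with x = 95.696, y = -35.903, so z ≈ 35.497 ≈ 35.5 km.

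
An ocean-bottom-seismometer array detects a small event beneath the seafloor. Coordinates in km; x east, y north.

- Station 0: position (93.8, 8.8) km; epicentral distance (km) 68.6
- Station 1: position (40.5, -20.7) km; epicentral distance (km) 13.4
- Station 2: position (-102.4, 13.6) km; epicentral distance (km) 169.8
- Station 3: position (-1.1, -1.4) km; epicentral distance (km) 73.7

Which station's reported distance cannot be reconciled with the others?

Solve using three stations at a time. Using Station 0, Station 2, Station 3 (subtract circle equations pairwise → linear system) gives (x, y) ≈ (55.7, -48.0).
Distances from that point to each station vs reported:
  Station 0: calculated 68.4 vs reported 68.6 → residual 0.2 km
  Station 1: calculated 31.3 vs reported 13.4 → residual 17.9 km
  Station 2: calculated 169.7 vs reported 169.8 → residual 0.1 km
  Station 3: calculated 73.5 vs reported 73.7 → residual 0.2 km
Station 0, Station 2, Station 3 are mutually consistent (residuals ≈ 0); Station 1 is off by 17.9 km.

Station 1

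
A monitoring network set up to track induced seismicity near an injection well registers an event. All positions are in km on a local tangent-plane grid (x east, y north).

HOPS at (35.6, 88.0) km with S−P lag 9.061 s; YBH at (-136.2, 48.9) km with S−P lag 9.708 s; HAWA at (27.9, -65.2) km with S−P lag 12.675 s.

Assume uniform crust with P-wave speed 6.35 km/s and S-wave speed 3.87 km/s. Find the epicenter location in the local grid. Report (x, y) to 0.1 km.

Distance from S−P lag: d = Δt · v_P v_S / (v_P − v_S) = Δt · (6.35·3.87)/(6.35−3.87) ≈ 9.9091·Δt.
So d_HOPS = 89.79, d_YBH = 96.20, d_HAWA = 125.60 km.
Circle about each station: (x − 35.6)² + (y − 88.0)² = 89.79²; (x + 136.2)² + (y − 48.9)² = 96.20²; (x − 27.9)² + (y + 65.2)² = 125.60².
Subtracting pairs of circle equations eliminates x²+y² and gives linear equations (the radical axes):
-343.6 x − 78.2 y = 10738.09
-15.4 x − 306.4 y = -11695.03
Solving the 2×2 system: x ≈ -40.4, y ≈ 40.2 km.
Check against HOPS (with the unrounded x, y): √((x − 35.6)²+(y − 88.0)²) = 89.78 ≈ 89.79 km. ✓

x ≈ -40.4 km, y ≈ 40.2 km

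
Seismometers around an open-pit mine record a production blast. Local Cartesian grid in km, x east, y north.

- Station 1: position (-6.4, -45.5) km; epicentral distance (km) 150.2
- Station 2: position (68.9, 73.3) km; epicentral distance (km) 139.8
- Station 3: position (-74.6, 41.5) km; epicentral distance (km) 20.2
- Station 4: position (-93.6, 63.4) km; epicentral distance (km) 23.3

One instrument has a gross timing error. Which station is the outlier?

Station 1

Solve using three stations at a time. Using Station 2, Station 3, Station 4 (subtract circle equations pairwise → linear system) gives (x, y) ≈ (-70.4, 61.3).
Distances from that point to each station vs reported:
  Station 1: calculated 124.5 vs reported 150.2 → residual 25.7 km
  Station 2: calculated 139.8 vs reported 139.8 → residual 0.0 km
  Station 3: calculated 20.2 vs reported 20.2 → residual 0.0 km
  Station 4: calculated 23.3 vs reported 23.3 → residual 0.0 km
Station 2, Station 3, Station 4 are mutually consistent (residuals ≈ 0); Station 1 is off by 25.7 km.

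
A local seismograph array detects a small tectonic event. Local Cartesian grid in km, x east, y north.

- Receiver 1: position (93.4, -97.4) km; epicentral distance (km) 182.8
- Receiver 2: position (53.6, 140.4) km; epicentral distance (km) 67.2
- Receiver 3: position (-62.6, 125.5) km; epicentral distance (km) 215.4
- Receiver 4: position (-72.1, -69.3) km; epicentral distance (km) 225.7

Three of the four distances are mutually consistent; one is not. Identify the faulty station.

Receiver 3

Solve using three stations at a time. Using Receiver 1, Receiver 2, Receiver 4 (subtract circle equations pairwise → linear system) gives (x, y) ≈ (92.2, 85.4).
Distances from that point to each station vs reported:
  Receiver 1: calculated 182.8 vs reported 182.8 → residual 0.0 km
  Receiver 2: calculated 67.2 vs reported 67.2 → residual 0.0 km
  Receiver 3: calculated 160.0 vs reported 215.4 → residual 55.4 km
  Receiver 4: calculated 225.7 vs reported 225.7 → residual 0.0 km
Receiver 1, Receiver 2, Receiver 4 are mutually consistent (residuals ≈ 0); Receiver 3 is off by 55.4 km.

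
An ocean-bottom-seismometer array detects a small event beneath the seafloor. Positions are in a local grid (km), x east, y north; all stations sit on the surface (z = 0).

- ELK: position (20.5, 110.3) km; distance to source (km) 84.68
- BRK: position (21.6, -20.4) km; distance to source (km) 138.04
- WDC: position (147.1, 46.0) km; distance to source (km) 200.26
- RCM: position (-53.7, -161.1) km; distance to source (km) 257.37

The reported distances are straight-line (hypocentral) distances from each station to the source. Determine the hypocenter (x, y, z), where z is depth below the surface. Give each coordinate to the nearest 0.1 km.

Each station gives a sphere (x−x_i)² + (y−y_i)² + z² = d_i² (stations at z=0).
Subtracting the ELK sphere from BRK and WDC: z² cancels, leaving linear equations in x and y:
2.2 x − 261.4 y = -23587.96
253.2 x − 128.6 y = -21765.30
Solving: x ≈ -40.302, y ≈ 89.898 km (keep extra digits for the depth step; rounded: -40.3, 89.9).
Then from the ELK sphere: z² = 84.68² − (x − 20.5)² − (y − 110.3)² with x = -40.302, y = 89.898, so z ≈ 55.295 ≈ 55.3 km.

(-40.3, 89.9, 55.3)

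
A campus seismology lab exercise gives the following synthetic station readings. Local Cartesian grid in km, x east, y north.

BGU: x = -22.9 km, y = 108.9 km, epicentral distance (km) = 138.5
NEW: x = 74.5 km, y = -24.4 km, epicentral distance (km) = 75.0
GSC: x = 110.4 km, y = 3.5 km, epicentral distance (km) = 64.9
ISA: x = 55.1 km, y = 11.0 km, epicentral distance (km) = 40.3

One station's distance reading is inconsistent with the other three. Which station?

BGU

Solve using three stations at a time. Using NEW, GSC, ISA (subtract circle equations pairwise → linear system) gives (x, y) ≈ (65.1, 50.0).
Distances from that point to each station vs reported:
  BGU: calculated 105.9 vs reported 138.5 → residual 32.6 km
  NEW: calculated 75.0 vs reported 75.0 → residual 0.0 km
  GSC: calculated 64.9 vs reported 64.9 → residual 0.0 km
  ISA: calculated 40.3 vs reported 40.3 → residual 0.0 km
NEW, GSC, ISA are mutually consistent (residuals ≈ 0); BGU is off by 32.6 km.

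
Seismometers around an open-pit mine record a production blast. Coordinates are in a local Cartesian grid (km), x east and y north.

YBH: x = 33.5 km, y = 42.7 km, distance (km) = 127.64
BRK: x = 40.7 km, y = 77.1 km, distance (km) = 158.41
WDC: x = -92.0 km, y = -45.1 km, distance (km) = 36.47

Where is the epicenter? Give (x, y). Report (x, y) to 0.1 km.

Circle about each station: (x − 33.5)² + (y − 42.7)² = 127.64²; (x − 40.7)² + (y − 77.1)² = 158.41²; (x + 92.0)² + (y + 45.1)² = 36.47².
Subtracting the YBH equation from the BRK and WDC equations removes the quadratic terms:
14.4 x + 68.8 y = -4146.40
-251.0 x − 175.6 y = 22514.38
Solving the 2×2 system: x ≈ -55.7, y ≈ -48.6 km.
Check against YBH (with the unrounded x, y): √((x − 33.5)²+(y − 42.7)²) = 127.64 ≈ 127.64 km. ✓

-55.7 km east, -48.6 km north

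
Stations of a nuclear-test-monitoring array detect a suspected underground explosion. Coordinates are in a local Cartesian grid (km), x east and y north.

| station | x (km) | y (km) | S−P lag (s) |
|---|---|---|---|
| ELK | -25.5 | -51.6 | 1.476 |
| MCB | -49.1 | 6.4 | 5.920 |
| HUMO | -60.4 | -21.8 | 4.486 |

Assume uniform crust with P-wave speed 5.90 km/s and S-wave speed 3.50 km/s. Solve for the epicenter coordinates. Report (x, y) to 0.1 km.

Distance from S−P lag: d = Δt · v_P v_S / (v_P − v_S) = Δt · (5.90·3.50)/(5.90−3.50) ≈ 8.6042·Δt.
So d_ELK = 12.70, d_MCB = 50.94, d_HUMO = 38.60 km.
Circle about each station: (x + 25.5)² + (y + 51.6)² = 12.70²; (x + 49.1)² + (y − 6.4)² = 50.94²; (x + 60.4)² + (y + 21.8)² = 38.60².
Subtracting the ELK equation from the MCB and HUMO equations removes the quadratic terms:
-47.2 x + 116.0 y = -3294.63
-69.8 x + 59.6 y = -518.08
Solving the 2×2 system: x ≈ -25.8, y ≈ -38.9 km.
Check against ELK (with the unrounded x, y): √((x + 25.5)²+(y + 51.6)²) = 12.71 ≈ 12.70 km. ✓

x ≈ -25.8 km, y ≈ -38.9 km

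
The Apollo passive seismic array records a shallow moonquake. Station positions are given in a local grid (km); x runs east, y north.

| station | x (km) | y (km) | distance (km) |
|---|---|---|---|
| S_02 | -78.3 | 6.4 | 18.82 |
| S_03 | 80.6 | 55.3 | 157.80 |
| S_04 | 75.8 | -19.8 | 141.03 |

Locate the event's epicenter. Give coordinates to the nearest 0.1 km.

Circle about each station: (x + 78.3)² + (y − 6.4)² = 18.82²; (x − 80.6)² + (y − 55.3)² = 157.80²; (x − 75.8)² + (y + 19.8)² = 141.03².
Subtracting the S_02 equation from the S_03 and S_04 equations removes the quadratic terms:
317.8 x + 97.8 y = -21164.05
308.2 x − 52.4 y = -19569.44
Solving the 2×2 system: x ≈ -64.6, y ≈ -6.5 km.
Check against S_02 (with the unrounded x, y): √((x + 78.3)²+(y − 6.4)²) = 18.81 ≈ 18.82 km. ✓

-64.6 km east, -6.5 km north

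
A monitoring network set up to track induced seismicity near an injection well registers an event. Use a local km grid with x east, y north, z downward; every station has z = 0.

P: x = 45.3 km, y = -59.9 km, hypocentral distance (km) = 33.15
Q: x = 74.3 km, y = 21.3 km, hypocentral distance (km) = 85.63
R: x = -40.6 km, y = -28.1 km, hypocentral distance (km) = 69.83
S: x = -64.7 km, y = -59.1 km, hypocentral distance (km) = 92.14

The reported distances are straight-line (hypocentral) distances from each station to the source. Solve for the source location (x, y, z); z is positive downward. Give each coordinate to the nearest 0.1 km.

x ≈ 24.0 km, y ≈ -44.9 km, depth ≈ 20.5 km

Each station gives a sphere (x−x_i)² + (y−y_i)² + z² = d_i² (stations at z=0).
Subtracting the P sphere from Q and R: z² cancels, leaving linear equations in x and y:
58.0 x + 162.4 y = -5899.49
-171.8 x + 63.6 y = -6979.44
Solving: x ≈ 24.004, y ≈ -44.900 km (keep extra digits for the depth step; rounded: 24.0, -44.9).
Then from the P sphere: z² = 33.15² − (x − 45.3)² − (y + 59.9)² with x = 24.004, y = -44.900, so z ≈ 20.504 ≈ 20.5 km.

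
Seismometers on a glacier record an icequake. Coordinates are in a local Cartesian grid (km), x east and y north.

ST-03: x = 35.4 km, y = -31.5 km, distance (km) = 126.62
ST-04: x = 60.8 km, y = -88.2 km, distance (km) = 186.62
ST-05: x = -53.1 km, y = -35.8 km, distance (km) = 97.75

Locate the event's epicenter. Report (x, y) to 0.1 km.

Circle about each station: (x − 35.4)² + (y + 31.5)² = 126.62²; (x − 60.8)² + (y + 88.2)² = 186.62²; (x + 53.1)² + (y + 35.8)² = 97.75².
Subtracting pairs of circle equations eliminates x²+y² and gives linear equations (the radical axes):
50.8 x − 113.4 y = -9563.93
-177.0 x − 8.6 y = 8333.40
Solving the 2×2 system: x ≈ -50.1, y ≈ 61.9 km.

(-50.1, 61.9)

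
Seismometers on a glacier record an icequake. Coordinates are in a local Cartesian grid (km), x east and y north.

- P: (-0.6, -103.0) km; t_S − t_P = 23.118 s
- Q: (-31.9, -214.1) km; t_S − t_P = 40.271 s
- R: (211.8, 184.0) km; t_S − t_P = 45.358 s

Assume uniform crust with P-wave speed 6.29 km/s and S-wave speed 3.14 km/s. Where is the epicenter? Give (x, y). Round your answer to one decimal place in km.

Distance from S−P lag: d = Δt · v_P v_S / (v_P − v_S) = Δt · (6.29·3.14)/(6.29−3.14) ≈ 6.2700·Δt.
So d_P = 144.95, d_Q = 252.50, d_R = 284.40 km.
Circle about each station: (x + 0.6)² + (y + 103.0)² = 144.95²; (x + 31.9)² + (y + 214.1)² = 252.50²; (x − 211.8)² + (y − 184.0)² = 284.40².
Subtracting pairs of circle equations eliminates x²+y² and gives linear equations (the radical axes):
-62.6 x − 222.2 y = -6498.69
424.8 x + 574.0 y = 8233.02
Solving the 2×2 system: x ≈ -32.5, y ≈ 38.4 km.
Check against P (with the unrounded x, y): √((x + 0.6)²+(y + 103.0)²) = 144.97 ≈ 144.95 km. ✓

-32.5 km east, 38.4 km north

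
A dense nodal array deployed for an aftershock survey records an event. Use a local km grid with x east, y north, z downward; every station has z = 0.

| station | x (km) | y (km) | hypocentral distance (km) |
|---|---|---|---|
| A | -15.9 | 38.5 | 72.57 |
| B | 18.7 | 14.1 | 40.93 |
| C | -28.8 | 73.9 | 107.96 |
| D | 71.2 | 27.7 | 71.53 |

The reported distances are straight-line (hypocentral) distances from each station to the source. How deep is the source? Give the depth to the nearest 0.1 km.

25.4 km

Each station gives a sphere (x−x_i)² + (y−y_i)² + z² = d_i² (stations at z=0).
Subtracting the A sphere from B and C: z² cancels, leaving linear equations in x and y:
69.2 x − 48.8 y = 2404.58
-25.8 x + 70.8 y = -1833.37
Solving: x ≈ 22.189, y ≈ -17.809 km (keep extra digits for the depth step; rounded: 22.2, -17.8).
Then from the A sphere: z² = 72.57² − (x + 15.9)² − (y − 38.5)² with x = 22.189, y = -17.809, so z ≈ 25.395 ≈ 25.4 km.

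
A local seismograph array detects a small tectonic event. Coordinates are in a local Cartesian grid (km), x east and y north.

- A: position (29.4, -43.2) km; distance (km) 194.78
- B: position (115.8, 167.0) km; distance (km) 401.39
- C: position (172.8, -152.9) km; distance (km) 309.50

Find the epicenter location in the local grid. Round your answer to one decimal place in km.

Circle about each station: (x − 29.4)² + (y + 43.2)² = 194.78²; (x − 115.8)² + (y − 167.0)² = 401.39²; (x − 172.8)² + (y + 152.9)² = 309.50².
Subtracting pairs of circle equations eliminates x²+y² and gives linear equations (the radical axes):
172.8 x + 420.4 y = -84606.64
286.8 x − 219.4 y = -7343.35
Solving the 2×2 system: x ≈ -136.6, y ≈ -145.1 km.

x ≈ -136.6 km, y ≈ -145.1 km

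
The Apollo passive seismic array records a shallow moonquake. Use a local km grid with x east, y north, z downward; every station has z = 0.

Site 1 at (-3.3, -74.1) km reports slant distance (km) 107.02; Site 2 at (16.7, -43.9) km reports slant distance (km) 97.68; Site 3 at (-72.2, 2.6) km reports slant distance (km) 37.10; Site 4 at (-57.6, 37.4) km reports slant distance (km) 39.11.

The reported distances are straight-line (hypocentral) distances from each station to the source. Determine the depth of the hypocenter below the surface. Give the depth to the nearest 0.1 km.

Each station gives a sphere (x−x_i)² + (y−y_i)² + z² = d_i² (stations at z=0).
Subtracting the Site 1 sphere from Site 2 and Site 3: z² cancels, leaving linear equations in x and y:
40.0 x + 60.4 y = -1383.70
-137.8 x + 153.4 y = 9794.77
Solving: x ≈ -55.596, y ≈ 13.909 km (keep extra digits for the depth step; rounded: -55.6, 13.9).
Then from the Site 1 sphere: z² = 107.02² − (x + 3.3)² − (y + 74.1)² with x = -55.596, y = 13.909, so z ≈ 31.190 ≈ 31.2 km.

depth ≈ 31.2 km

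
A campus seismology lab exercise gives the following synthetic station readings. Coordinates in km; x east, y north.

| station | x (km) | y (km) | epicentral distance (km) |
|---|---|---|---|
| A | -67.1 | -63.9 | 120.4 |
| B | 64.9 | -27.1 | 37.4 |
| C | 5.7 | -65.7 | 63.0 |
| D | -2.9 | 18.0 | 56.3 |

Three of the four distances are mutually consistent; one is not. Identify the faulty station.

B

Solve using three stations at a time. Using A, C, D (subtract circle equations pairwise → linear system) gives (x, y) ≈ (42.8, -14.8).
Distances from that point to each station vs reported:
  A: calculated 120.4 vs reported 120.4 → residual 0.0 km
  B: calculated 25.3 vs reported 37.4 → residual 12.1 km
  C: calculated 63.0 vs reported 63.0 → residual 0.0 km
  D: calculated 56.3 vs reported 56.3 → residual 0.0 km
A, C, D are mutually consistent (residuals ≈ 0); B is off by 12.1 km.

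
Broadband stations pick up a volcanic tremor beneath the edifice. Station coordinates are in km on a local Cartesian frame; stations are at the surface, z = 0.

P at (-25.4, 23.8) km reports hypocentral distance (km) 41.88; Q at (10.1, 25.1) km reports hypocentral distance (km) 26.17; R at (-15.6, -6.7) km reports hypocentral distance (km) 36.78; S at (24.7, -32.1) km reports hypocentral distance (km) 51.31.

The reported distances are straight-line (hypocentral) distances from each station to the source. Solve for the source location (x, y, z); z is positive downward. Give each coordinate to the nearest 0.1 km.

(7.9, 11.1, 22.0)

Each station gives a sphere (x−x_i)² + (y−y_i)² + z² = d_i² (stations at z=0).
Subtracting the P sphere from Q and R: z² cancels, leaving linear equations in x and y:
71.0 x + 2.6 y = 589.49
19.6 x − 61.0 y = -522.18
Solving: x ≈ 7.896, y ≈ 11.098 km (keep extra digits for the depth step; rounded: 7.9, 11.1).
Then from the P sphere: z² = 41.88² − (x + 25.4)² − (y − 23.8)² with x = 7.896, y = 11.098, so z ≈ 21.999 ≈ 22.0 km.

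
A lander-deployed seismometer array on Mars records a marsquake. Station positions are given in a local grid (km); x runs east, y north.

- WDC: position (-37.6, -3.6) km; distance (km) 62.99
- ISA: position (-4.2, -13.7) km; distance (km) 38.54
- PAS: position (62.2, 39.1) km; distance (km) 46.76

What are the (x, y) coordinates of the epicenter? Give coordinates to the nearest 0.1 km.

Circle about each station: (x + 37.6)² + (y + 3.6)² = 62.99²; (x + 4.2)² + (y + 13.7)² = 38.54²; (x − 62.2)² + (y − 39.1)² = 46.76².
Subtracting pairs of circle equations eliminates x²+y² and gives linear equations (the radical axes):
66.8 x − 20.2 y = 1261.02
199.6 x + 85.4 y = 5752.17
Solving the 2×2 system: x ≈ 23.0, y ≈ 13.6 km.

x ≈ 23.0 km, y ≈ 13.6 km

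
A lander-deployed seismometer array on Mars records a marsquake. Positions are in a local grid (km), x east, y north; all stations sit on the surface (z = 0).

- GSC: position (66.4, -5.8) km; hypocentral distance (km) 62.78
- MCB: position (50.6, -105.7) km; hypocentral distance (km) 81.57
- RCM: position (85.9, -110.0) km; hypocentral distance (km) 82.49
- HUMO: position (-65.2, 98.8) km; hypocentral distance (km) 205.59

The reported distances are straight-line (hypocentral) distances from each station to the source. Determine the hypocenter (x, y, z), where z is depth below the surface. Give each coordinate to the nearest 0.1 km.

x ≈ 73.8 km, y ≈ -44.6 km, depth ≈ 48.8 km

Each station gives a sphere (x−x_i)² + (y−y_i)² + z² = d_i² (stations at z=0).
Subtracting the GSC sphere from MCB and RCM: z² cancels, leaving linear equations in x and y:
-31.6 x − 199.8 y = 6577.91
39.0 x − 208.4 y = 12172.94
Solving: x ≈ 73.817, y ≈ -44.597 km (keep extra digits for the depth step; rounded: 73.8, -44.6).
Then from the GSC sphere: z² = 62.78² − (x − 66.4)² − (y + 5.8)² with x = 73.817, y = -44.597, so z ≈ 48.797 ≈ 48.8 km.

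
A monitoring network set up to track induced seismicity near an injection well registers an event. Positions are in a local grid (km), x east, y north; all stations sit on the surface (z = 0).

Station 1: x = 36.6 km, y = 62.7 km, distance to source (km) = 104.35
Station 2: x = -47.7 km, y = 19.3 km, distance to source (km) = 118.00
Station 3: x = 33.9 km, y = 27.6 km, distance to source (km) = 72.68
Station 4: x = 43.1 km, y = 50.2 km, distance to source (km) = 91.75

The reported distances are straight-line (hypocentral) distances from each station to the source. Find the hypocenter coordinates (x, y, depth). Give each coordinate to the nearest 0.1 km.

x ≈ 52.1 km, y ≈ -36.0 km, depth ≈ 30.1 km

Each station gives a sphere (x−x_i)² + (y−y_i)² + z² = d_i² (stations at z=0).
Subtracting the Station 1 sphere from Station 2 and Station 3: z² cancels, leaving linear equations in x and y:
-168.6 x − 86.8 y = -5658.15
-5.4 x − 70.2 y = 2246.66
Solving: x ≈ 52.099, y ≈ -36.011 km (keep extra digits for the depth step; rounded: 52.1, -36.0).
Then from the Station 1 sphere: z² = 104.35² − (x − 36.6)² − (y − 62.7)² with x = 52.099, y = -36.011, so z ≈ 30.081 ≈ 30.1 km.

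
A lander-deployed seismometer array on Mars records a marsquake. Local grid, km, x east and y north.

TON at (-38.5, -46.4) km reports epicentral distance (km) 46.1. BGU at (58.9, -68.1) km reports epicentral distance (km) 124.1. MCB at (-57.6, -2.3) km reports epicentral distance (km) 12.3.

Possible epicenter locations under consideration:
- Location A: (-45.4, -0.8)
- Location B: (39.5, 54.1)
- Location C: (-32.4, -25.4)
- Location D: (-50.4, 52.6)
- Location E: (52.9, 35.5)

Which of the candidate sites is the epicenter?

Location A

For each candidate, compare |candidate − station| to the reported distance:
Location A: residuals TON 0.0, BGU 0.0, MCB 0.0 → max 0.0 km
Location B: residuals TON 81.1, BGU 0.4, MCB 100.0 → max 100.0 km
Location C: residuals TON 24.2, BGU 23.3, MCB 21.9 → max 24.2 km
Location D: residuals TON 53.6, BGU 38.7, MCB 43.1 → max 53.6 km
Location E: residuals TON 76.6, BGU 20.3, MCB 104.5 → max 104.5 km
Only Location A has all residuals ≈ 0.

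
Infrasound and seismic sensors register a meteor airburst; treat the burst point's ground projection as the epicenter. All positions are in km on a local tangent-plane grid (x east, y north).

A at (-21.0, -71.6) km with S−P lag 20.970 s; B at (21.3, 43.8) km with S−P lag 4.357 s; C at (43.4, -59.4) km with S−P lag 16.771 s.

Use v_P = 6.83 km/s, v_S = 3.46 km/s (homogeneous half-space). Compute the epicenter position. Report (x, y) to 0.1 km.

Distance from S−P lag: d = Δt · v_P v_S / (v_P − v_S) = Δt · (6.83·3.46)/(6.83−3.46) ≈ 7.0124·Δt.
So d_A = 147.05, d_B = 30.55, d_C = 117.61 km.
Circle about each station: (x + 21.0)² + (y + 71.6)² = 147.05²; (x − 21.3)² + (y − 43.8)² = 30.55²; (x − 43.4)² + (y + 59.4)² = 117.61².
Subtracting pairs of circle equations eliminates x²+y² and gives linear equations (the radical axes):
84.6 x + 230.8 y = 17494.97
128.8 x + 24.4 y = 7635.95
Solving the 2×2 system: x ≈ 48.3, y ≈ 58.1 km.

(48.3, 58.1)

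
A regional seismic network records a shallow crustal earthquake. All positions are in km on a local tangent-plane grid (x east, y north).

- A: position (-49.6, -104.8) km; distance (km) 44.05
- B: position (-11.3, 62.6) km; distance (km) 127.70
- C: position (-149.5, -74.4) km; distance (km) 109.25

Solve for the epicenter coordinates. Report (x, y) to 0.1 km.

x ≈ -41.0 km, y ≈ -61.6 km

Circle about each station: (x + 49.6)² + (y + 104.8)² = 44.05²; (x + 11.3)² + (y − 62.6)² = 127.70²; (x + 149.5)² + (y + 74.4)² = 109.25².
Subtracting the A equation from the B and C equations removes the quadratic terms:
76.6 x + 334.8 y = -23763.64
-199.8 x + 60.8 y = 4447.25
Solving the 2×2 system: x ≈ -41.0, y ≈ -61.6 km.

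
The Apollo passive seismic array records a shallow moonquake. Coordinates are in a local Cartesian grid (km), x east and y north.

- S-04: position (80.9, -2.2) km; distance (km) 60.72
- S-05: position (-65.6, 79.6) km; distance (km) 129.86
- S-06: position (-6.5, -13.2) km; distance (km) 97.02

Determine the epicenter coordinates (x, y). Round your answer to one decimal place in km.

62.0 km east, 55.5 km north

Circle about each station: (x − 80.9)² + (y + 2.2)² = 60.72²; (x + 65.6)² + (y − 79.6)² = 129.86²; (x + 6.5)² + (y + 13.2)² = 97.02².
Subtracting the S-04 equation from the S-05 and S-06 equations removes the quadratic terms:
-293.0 x + 163.6 y = -9086.83
-174.8 x − 22.0 y = -12059.12
Solving the 2×2 system: x ≈ 62.0, y ≈ 55.5 km.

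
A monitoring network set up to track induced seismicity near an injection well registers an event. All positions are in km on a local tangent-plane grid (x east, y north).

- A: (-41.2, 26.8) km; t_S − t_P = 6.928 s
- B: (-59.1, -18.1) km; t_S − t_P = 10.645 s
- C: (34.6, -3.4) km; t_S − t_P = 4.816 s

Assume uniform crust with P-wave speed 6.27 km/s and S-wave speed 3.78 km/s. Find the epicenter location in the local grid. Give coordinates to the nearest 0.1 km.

Distance from S−P lag: d = Δt · v_P v_S / (v_P − v_S) = Δt · (6.27·3.78)/(6.27−3.78) ≈ 9.5183·Δt.
So d_A = 65.94, d_B = 101.32, d_C = 45.84 km.
Circle about each station: (x + 41.2)² + (y − 26.8)² = 65.94²; (x + 59.1)² + (y + 18.1)² = 101.32²; (x − 34.6)² + (y + 3.4)² = 45.84².
Subtracting pairs of circle equations eliminates x²+y² and gives linear equations (the radical axes):
-35.8 x − 89.8 y = -4512.92
151.6 x − 60.4 y = 1039.82
Solving the 2×2 system: x ≈ 23.2, y ≈ 41.0 km.

x ≈ 23.2 km, y ≈ 41.0 km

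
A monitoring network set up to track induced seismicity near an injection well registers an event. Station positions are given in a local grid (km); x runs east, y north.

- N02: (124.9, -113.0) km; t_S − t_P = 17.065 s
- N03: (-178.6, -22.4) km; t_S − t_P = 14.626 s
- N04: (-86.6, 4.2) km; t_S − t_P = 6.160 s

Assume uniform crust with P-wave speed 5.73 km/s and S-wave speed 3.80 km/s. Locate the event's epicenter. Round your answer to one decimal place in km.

Distance from S−P lag: d = Δt · v_P v_S / (v_P − v_S) = Δt · (5.73·3.80)/(5.73−3.80) ≈ 11.2819·Δt.
So d_N02 = 192.53, d_N03 = 165.01, d_N04 = 69.50 km.
Circle about each station: (x − 124.9)² + (y + 113.0)² = 192.53²; (x + 178.6)² + (y + 22.4)² = 165.01²; (x + 86.6)² + (y − 4.2)² = 69.50².
Subtracting pairs of circle equations eliminates x²+y² and gives linear equations (the radical axes):
-607.0 x + 181.2 y = 13870.21
-423.0 x + 234.4 y = 11385.74
Solving the 2×2 system: x ≈ -18.1, y ≈ 15.9 km.
Check against N02 (with the unrounded x, y): √((x − 124.9)²+(y + 113.0)²) = 192.53 ≈ 192.53 km. ✓

(-18.1, 15.9)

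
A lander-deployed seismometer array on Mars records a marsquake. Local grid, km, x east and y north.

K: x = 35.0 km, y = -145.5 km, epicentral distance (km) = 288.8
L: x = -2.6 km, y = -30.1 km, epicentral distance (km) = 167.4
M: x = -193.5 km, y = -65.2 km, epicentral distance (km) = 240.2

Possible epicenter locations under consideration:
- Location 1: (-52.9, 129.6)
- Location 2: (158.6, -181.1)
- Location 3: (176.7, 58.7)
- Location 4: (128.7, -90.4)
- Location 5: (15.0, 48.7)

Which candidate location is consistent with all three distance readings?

For each candidate, compare |candidate − station| to the reported distance:
Location 1: residuals K 0.0, L 0.0, M 0.0 → max 0.0 km
Location 2: residuals K 160.2, L 53.5, M 130.5 → max 160.2 km
Location 3: residuals K 40.3, L 32.7, M 150.2 → max 150.2 km
Location 4: residuals K 180.1, L 22.9, M 83.0 → max 180.1 km
Location 5: residuals K 93.6, L 86.7, M 2.6 → max 93.6 km
Only Location 1 has all residuals ≈ 0.

Location 1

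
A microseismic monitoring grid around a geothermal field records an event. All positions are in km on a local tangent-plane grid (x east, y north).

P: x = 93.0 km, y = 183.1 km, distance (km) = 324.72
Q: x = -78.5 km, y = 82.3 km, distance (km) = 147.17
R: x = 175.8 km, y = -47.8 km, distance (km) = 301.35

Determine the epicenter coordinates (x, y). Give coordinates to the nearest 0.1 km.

-125.4 km east, -57.2 km north

Circle about each station: (x − 93.0)² + (y − 183.1)² = 324.72²; (x + 78.5)² + (y − 82.3)² = 147.17²; (x − 175.8)² + (y + 47.8)² = 301.35².
Subtracting the P equation from the Q and R equations removes the quadratic terms:
-343.0 x − 201.6 y = 54545.00
165.6 x − 461.8 y = 5647.13
Solving the 2×2 system: x ≈ -125.4, y ≈ -57.2 km.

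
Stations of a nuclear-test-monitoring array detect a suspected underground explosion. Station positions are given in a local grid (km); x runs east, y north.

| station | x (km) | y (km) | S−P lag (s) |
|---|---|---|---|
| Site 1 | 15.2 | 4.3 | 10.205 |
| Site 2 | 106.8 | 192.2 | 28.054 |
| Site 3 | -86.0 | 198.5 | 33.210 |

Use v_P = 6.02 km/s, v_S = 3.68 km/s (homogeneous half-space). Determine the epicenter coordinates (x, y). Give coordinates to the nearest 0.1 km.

Distance from S−P lag: d = Δt · v_P v_S / (v_P − v_S) = Δt · (6.02·3.68)/(6.02−3.68) ≈ 9.4674·Δt.
So d_Site 1 = 96.61, d_Site 2 = 265.60, d_Site 3 = 314.41 km.
Circle about each station: (x − 15.2)² + (y − 4.3)² = 96.61²; (x − 106.8)² + (y − 192.2)² = 265.60²; (x + 86.0)² + (y − 198.5)² = 314.41².
Subtracting pairs of circle equations eliminates x²+y² and gives linear equations (the radical axes):
183.2 x + 375.8 y = -13112.32
-202.4 x + 388.4 y = -42971.44
Solving the 2×2 system: x ≈ 75.1, y ≈ -71.5 km.

x ≈ 75.1 km, y ≈ -71.5 km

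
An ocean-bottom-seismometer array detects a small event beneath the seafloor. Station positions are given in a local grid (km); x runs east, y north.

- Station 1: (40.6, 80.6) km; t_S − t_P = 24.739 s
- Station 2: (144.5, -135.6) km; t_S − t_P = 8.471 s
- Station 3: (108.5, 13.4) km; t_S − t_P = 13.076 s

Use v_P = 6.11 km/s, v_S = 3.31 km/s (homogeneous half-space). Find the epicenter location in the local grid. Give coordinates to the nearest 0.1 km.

117.7 km east, -80.6 km north

Distance from S−P lag: d = Δt · v_P v_S / (v_P − v_S) = Δt · (6.11·3.31)/(6.11−3.31) ≈ 7.2229·Δt.
So d_Station 1 = 178.69, d_Station 2 = 61.19, d_Station 3 = 94.45 km.
Circle about each station: (x − 40.6)² + (y − 80.6)² = 178.69²; (x − 144.5)² + (y + 135.6)² = 61.19²; (x − 108.5)² + (y − 13.4)² = 94.45².
Subtracting pairs of circle equations eliminates x²+y² and gives linear equations (the radical axes):
207.8 x − 432.4 y = 59308.79
135.8 x − 134.4 y = 26816.40
Solving the 2×2 system: x ≈ 117.7, y ≈ -80.6 km.
Check against Station 1 (with the unrounded x, y): √((x − 40.6)²+(y − 80.6)²) = 178.69 ≈ 178.69 km. ✓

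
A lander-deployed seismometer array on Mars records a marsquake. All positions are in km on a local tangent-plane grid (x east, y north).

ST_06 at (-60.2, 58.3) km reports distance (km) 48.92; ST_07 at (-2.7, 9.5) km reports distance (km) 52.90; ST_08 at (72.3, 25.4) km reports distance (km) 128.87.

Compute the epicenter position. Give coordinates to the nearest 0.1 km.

Circle about each station: (x + 60.2)² + (y − 58.3)² = 48.92²; (x + 2.7)² + (y − 9.5)² = 52.90²; (x − 72.3)² + (y − 25.4)² = 128.87².
Subtracting pairs of circle equations eliminates x²+y² and gives linear equations (the radical axes):
115.0 x − 97.6 y = -7330.63
265.0 x − 65.8 y = -15364.79
Solving the 2×2 system: x ≈ -55.6, y ≈ 9.6 km.

(-55.6, 9.6)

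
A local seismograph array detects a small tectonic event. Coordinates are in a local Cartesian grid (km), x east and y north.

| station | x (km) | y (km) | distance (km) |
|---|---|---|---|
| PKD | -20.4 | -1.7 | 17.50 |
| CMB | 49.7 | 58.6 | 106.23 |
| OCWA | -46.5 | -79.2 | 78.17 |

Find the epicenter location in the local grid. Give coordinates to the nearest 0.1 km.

Circle about each station: (x + 20.4)² + (y + 1.7)² = 17.50²; (x − 49.7)² + (y − 58.6)² = 106.23²; (x + 46.5)² + (y + 79.2)² = 78.17².
Subtracting pairs of circle equations eliminates x²+y² and gives linear equations (the radical axes):
140.2 x + 120.6 y = -5493.56
-52.2 x − 155.0 y = 2211.54
Solving the 2×2 system: x ≈ -37.9, y ≈ -1.5 km.

-37.9 km east, -1.5 km north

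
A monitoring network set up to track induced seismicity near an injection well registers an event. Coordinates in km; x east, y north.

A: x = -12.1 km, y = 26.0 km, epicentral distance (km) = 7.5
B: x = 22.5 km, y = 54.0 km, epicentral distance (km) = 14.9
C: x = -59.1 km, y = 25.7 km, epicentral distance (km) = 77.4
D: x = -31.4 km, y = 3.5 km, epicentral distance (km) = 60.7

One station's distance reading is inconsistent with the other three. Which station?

A

Solve using three stations at a time. Using B, C, D (subtract circle equations pairwise → linear system) gives (x, y) ≈ (16.9, 40.2).
Distances from that point to each station vs reported:
  A: calculated 32.3 vs reported 7.5 → residual 24.8 km
  B: calculated 14.9 vs reported 14.9 → residual 0.0 km
  C: calculated 77.4 vs reported 77.4 → residual 0.0 km
  D: calculated 60.7 vs reported 60.7 → residual 0.0 km
B, C, D are mutually consistent (residuals ≈ 0); A is off by 24.8 km.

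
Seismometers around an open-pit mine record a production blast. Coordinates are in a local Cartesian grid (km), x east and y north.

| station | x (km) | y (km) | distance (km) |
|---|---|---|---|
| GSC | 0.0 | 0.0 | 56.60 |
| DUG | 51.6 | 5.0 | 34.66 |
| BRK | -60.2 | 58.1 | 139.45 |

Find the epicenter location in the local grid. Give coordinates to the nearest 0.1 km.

Circle about each station: x² + y² = 56.60²; (x − 51.6)² + (y − 5.0)² = 34.66²; (x + 60.2)² + (y − 58.1)² = 139.45².
Subtracting the GSC equation from the DUG and BRK equations removes the quadratic terms:
103.2 x + 10.0 y = 4689.80
-120.4 x + 116.2 y = -9243.09
Solving the 2×2 system: x ≈ 48.3, y ≈ -29.5 km.

(48.3, -29.5)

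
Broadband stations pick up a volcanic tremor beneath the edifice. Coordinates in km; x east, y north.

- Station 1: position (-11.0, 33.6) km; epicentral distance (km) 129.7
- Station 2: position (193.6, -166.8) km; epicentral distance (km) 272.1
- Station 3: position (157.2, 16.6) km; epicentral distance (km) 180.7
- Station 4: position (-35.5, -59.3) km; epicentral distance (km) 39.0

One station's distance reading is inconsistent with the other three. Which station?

Solve using three stations at a time. Using Station 1, Station 2, Station 4 (subtract circle equations pairwise → linear system) gives (x, y) ≈ (-65.6, -84.0).
Distances from that point to each station vs reported:
  Station 1: calculated 129.7 vs reported 129.7 → residual 0.0 km
  Station 2: calculated 272.1 vs reported 272.1 → residual 0.0 km
  Station 3: calculated 244.5 vs reported 180.7 → residual 63.8 km
  Station 4: calculated 39.0 vs reported 39.0 → residual 0.0 km
Station 1, Station 2, Station 4 are mutually consistent (residuals ≈ 0); Station 3 is off by 63.8 km.

Station 3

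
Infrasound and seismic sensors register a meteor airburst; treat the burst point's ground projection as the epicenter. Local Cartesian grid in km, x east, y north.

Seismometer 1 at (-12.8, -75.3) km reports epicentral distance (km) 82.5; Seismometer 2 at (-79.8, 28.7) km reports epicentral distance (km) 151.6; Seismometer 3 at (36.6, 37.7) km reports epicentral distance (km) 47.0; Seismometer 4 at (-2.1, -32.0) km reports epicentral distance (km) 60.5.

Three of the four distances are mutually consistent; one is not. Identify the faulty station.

Solve using three stations at a time. Using Seismometer 1, Seismometer 2, Seismometer 4 (subtract circle equations pairwise → linear system) gives (x, y) ≈ (58.4, -33.6).
Distances from that point to each station vs reported:
  Seismometer 1: calculated 82.5 vs reported 82.5 → residual 0.0 km
  Seismometer 2: calculated 151.6 vs reported 151.6 → residual 0.0 km
  Seismometer 3: calculated 74.6 vs reported 47.0 → residual 27.6 km
  Seismometer 4: calculated 60.5 vs reported 60.5 → residual 0.0 km
Seismometer 1, Seismometer 2, Seismometer 4 are mutually consistent (residuals ≈ 0); Seismometer 3 is off by 27.6 km.

Seismometer 3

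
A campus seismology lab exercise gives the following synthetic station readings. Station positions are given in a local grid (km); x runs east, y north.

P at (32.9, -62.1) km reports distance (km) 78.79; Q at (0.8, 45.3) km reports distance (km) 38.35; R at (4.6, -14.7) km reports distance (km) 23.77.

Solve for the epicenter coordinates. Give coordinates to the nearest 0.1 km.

x ≈ -4.4 km, y ≈ 7.3 km

Circle about each station: (x − 32.9)² + (y + 62.1)² = 78.79²; (x − 0.8)² + (y − 45.3)² = 38.35²; (x − 4.6)² + (y + 14.7)² = 23.77².
Subtracting the P equation from the Q and R equations removes the quadratic terms:
-64.2 x + 214.8 y = 1851.05
-56.6 x + 94.8 y = 941.28
Solving the 2×2 system: x ≈ -4.4, y ≈ 7.3 km.
Check against P (with the unrounded x, y): √((x − 32.9)²+(y + 62.1)²) = 78.79 ≈ 78.79 km. ✓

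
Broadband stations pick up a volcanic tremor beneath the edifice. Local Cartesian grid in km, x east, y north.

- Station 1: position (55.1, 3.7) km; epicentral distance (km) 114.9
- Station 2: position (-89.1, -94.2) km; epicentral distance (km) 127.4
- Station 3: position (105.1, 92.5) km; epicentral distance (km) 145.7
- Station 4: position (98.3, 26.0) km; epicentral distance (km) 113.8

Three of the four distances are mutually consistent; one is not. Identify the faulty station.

Solve using three stations at a time. Using Station 2, Station 3, Station 4 (subtract circle equations pairwise → linear system) gives (x, y) ≈ (-14.2, 8.9).
Distances from that point to each station vs reported:
  Station 1: calculated 69.5 vs reported 114.9 → residual 45.4 km
  Station 2: calculated 127.4 vs reported 127.4 → residual 0.0 km
  Station 3: calculated 145.7 vs reported 145.7 → residual 0.0 km
  Station 4: calculated 113.8 vs reported 113.8 → residual 0.0 km
Station 2, Station 3, Station 4 are mutually consistent (residuals ≈ 0); Station 1 is off by 45.4 km.

Station 1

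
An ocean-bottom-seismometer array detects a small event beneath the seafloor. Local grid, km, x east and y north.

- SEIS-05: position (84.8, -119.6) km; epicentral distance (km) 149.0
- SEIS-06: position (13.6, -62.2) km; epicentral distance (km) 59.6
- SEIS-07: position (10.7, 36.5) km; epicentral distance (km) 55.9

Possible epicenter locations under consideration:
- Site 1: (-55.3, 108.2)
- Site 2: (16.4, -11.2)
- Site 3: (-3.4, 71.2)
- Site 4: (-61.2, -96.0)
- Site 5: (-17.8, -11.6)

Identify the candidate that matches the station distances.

Site 5

For each candidate, compare |candidate − station| to the reported distance:
Site 1: residuals SEIS-05 118.4, SEIS-06 124.2, SEIS-07 41.6 → max 124.2 km
Site 2: residuals SEIS-05 20.8, SEIS-06 8.5, SEIS-07 7.9 → max 20.8 km
Site 3: residuals SEIS-05 61.2, SEIS-06 74.9, SEIS-07 18.4 → max 74.9 km
Site 4: residuals SEIS-05 1.1, SEIS-06 22.5, SEIS-07 94.9 → max 94.9 km
Site 5: residuals SEIS-05 0.0, SEIS-06 0.0, SEIS-07 0.0 → max 0.0 km
Only Site 5 has all residuals ≈ 0.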